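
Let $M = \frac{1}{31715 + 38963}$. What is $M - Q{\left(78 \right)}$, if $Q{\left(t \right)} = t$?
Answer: $- \frac{5512883}{70678} \approx -78.0$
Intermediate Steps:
$M = \frac{1}{70678} \approx 1.4149 \cdot 10^{-5}$
$M - Q{\left(78 \right)} = \frac{1}{70678} - 78 = - \frac{5512883}{70678}$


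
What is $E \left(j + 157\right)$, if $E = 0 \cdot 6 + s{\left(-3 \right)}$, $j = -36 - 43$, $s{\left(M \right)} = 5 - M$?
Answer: $624$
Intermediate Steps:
$j = -79$ ($j = -36 - 43 = -79$)
$E = 8$ ($E = 0 \cdot 6 + \left(5 - -3\right) = 0 + \left(5 + 3\right) = 0 + 8 = 8$)
$E \left(j + 157\right) = 8 \left(-79 + 157\right) = 8 \cdot 78 = 624$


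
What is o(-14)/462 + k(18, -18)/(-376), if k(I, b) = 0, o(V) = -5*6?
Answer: -5/77 ≈ -0.064935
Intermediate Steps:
o(V) = -30
o(-14)/462 + k(18, -18)/(-376) = -30/462 + 0/(-376) = -30*1/462 + 0*(-1/376) = -5/77 + 0 = -5/77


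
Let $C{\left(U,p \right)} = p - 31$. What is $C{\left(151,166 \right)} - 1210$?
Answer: $-1075$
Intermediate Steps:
$C{\left(U,p \right)} = -31 + p$ ($C{\left(U,p \right)} = p - 31 = -31 + p$)
$C{\left(151,166 \right)} - 1210 = \left(-31 + 166\right) - 1210 = 135 - 1210 = -1075$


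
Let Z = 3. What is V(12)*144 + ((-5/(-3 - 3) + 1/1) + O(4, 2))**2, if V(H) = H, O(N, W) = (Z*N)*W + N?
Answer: 94249/36 ≈ 2618.0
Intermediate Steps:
O(N, W) = N + 3*N*W (O(N, W) = (3*N)*W + N = 3*N*W + N = N + 3*N*W)
V(12)*144 + ((-5/(-3 - 3) + 1/1) + O(4, 2))**2 = 12*144 + ((-5/(-3 - 3) + 1/1) + 4*(1 + 3*2))**2 = 1728 + ((-5/(-6) + 1*1) + 4*(1 + 6))**2 = 1728 + ((-5*(-1/6) + 1) + 4*7)**2 = 1728 + ((5/6 + 1) + 28)**2 = 1728 + (11/6 + 28)**2 = 1728 + (179/6)**2 = 1728 + 32041/36 = 94249/36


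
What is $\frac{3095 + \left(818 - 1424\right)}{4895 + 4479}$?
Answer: $\frac{2489}{9374} \approx 0.26552$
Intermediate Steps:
$\frac{3095 + \left(818 - 1424\right)}{4895 + 4479} = \frac{3095 - 606}{9374} = 2489 \cdot \frac{1}{9374} = \frac{2489}{9374}$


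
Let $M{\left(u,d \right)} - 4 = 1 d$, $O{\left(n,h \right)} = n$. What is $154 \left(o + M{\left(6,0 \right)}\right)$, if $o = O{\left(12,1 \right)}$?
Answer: $2464$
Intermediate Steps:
$o = 12$
$M{\left(u,d \right)} = 4 + d$ ($M{\left(u,d \right)} = 4 + 1 d = 4 + d$)
$154 \left(o + M{\left(6,0 \right)}\right) = 154 \left(12 + \left(4 + 0\right)\right) = 154 \left(12 + 4\right) = 154 \cdot 16 = 2464$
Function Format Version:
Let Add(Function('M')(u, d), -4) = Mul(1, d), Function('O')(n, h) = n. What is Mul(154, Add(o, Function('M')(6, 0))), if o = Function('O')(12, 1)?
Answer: 2464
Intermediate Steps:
o = 12
Function('M')(u, d) = Add(4, d) (Function('M')(u, d) = Add(4, Mul(1, d)) = Add(4, d))
Mul(154, Add(o, Function('M')(6, 0))) = Mul(154, Add(12, Add(4, 0))) = Mul(154, Add(12, 4)) = Mul(154, 16) = 2464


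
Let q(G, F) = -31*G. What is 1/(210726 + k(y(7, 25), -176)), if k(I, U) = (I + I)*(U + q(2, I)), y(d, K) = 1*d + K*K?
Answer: -1/90106 ≈ -1.1098e-5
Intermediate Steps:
y(d, K) = d + K²
k(I, U) = 2*I*(-62 + U) (k(I, U) = (I + I)*(U - 31*2) = (2*I)*(U - 62) = (2*I)*(-62 + U) = 2*I*(-62 + U))
1/(210726 + k(y(7, 25), -176)) = 1/(210726 + 2*(7 + 25²)*(-62 - 176)) = 1/(210726 + 2*(7 + 625)*(-238)) = 1/(210726 + 2*632*(-238)) = 1/(210726 - 300832) = 1/(-90106) = -1/90106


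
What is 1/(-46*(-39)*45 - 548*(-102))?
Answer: 1/136626 ≈ 7.3192e-6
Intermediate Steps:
1/(-46*(-39)*45 - 548*(-102)) = 1/(1794*45 + 55896) = 1/(80730 + 55896) = 1/136626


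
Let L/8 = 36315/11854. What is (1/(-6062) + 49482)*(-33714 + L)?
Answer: -4278233923785621/2566391 ≈ -1.6670e+9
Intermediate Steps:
L = 145260/5927 (L = 8*(36315/11854) = 145260/5927 ≈ 24.508)
(1/(-6062) + 49482)*(-33714 + L) = (1/(-6062) + 49482)*(-33714 + 145260/5927) = (-1/6062 + 49482)*(-199677618/5927) = (299959883/6062)*(-199677618/5927) = -4278233923785621/2566391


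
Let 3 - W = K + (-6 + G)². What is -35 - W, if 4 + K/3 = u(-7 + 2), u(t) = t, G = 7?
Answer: -64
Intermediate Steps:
K = -27 (K = -12 + 3*(-7 + 2) = -12 + 3*(-5) = -12 - 15 = -27)
W = 29 (W = 3 - (-27 + (-6 + 7)²) = 3 - (-27 + 1²) = 3 - (-27 + 1) = 3 - 1*(-26) = 3 + 26 = 29)
-35 - W = -35 - 1*29 = -35 - 29 = -64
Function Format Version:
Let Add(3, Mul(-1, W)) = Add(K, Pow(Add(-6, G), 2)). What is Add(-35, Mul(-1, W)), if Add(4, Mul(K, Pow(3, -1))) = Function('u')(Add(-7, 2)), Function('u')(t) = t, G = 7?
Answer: -64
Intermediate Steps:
K = -27 (K = Add(-12, Mul(3, Add(-7, 2))) = Add(-12, Mul(3, -5)) = Add(-12, -15) = -27)
W = 29 (W = Add(3, Mul(-1, Add(-27, Pow(Add(-6, 7), 2)))) = Add(3, Mul(-1, Add(-27, Pow(1, 2)))) = Add(3, Mul(-1, Add(-27, 1))) = Add(3, Mul(-1, -26)) = Add(3, 26) = 29)
Add(-35, Mul(-1, W)) = Add(-35, Mul(-1, 29)) = Add(-35, -29) = -64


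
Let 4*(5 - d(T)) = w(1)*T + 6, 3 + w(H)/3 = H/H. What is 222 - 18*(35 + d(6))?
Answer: -633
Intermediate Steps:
w(H) = -6 (w(H) = -9 + 3*(H/H) = -9 + 3*1 = -9 + 3 = -6)
d(T) = 7/2 + 3*T/2 (d(T) = 5 - (-6*T + 6)/4 = 5 - (6 - 6*T)/4 = 5 + (-3/2 + 3*T/2) = 7/2 + 3*T/2)
222 - 18*(35 + d(6)) = 222 - 18*(35 + (7/2 + (3/2)*6)) = 222 - 18*(35 + (7/2 + 9)) = 222 - 18*(35 + 25/2) = 222 - 18*95/2 = 222 - 855 = -633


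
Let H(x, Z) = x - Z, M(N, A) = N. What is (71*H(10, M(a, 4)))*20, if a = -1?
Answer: 15620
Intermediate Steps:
(71*H(10, M(a, 4)))*20 = (71*(10 - 1*(-1)))*20 = (71*(10 + 1))*20 = (71*11)*20 = 781*20 = 15620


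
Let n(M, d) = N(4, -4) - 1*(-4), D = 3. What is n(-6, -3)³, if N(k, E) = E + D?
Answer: 27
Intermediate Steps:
N(k, E) = 3 + E (N(k, E) = E + 3 = 3 + E)
n(M, d) = 3 (n(M, d) = (3 - 4) - 1*(-4) = -1 + 4 = 3)
n(-6, -3)³ = 3³ = 27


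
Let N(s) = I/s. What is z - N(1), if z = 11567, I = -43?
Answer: 11610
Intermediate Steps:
N(s) = -43/s
z - N(1) = 11567 - (-43)/1 = 11567 - (-43) = 11567 - 1*(-43) = 11567 + 43 = 11610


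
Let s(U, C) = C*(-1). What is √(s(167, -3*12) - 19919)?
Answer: I*√19883 ≈ 141.01*I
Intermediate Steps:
s(U, C) = -C
√(s(167, -3*12) - 19919) = √(-(-3)*12 - 19919) = √(-1*(-36) - 19919) = √(36 - 19919) = √(-19883) = I*√19883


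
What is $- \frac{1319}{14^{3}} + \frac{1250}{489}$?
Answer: $\frac{2785009}{1341816} \approx 2.0756$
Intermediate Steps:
$- \frac{1319}{14^{3}} + \frac{1250}{489} = - \frac{1319}{2744} + 1250 \cdot \frac{1}{489} = \left(-1319\right) \frac{1}{2744} + \frac{1250}{489} = - \frac{1319}{2744} + \frac{1250}{489} = \frac{2785009}{1341816}$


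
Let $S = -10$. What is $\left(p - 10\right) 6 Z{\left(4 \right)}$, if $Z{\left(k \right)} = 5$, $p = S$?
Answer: $-600$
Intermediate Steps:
$p = -10$
$\left(p - 10\right) 6 Z{\left(4 \right)} = \left(-10 - 10\right) 6 \cdot 5 = \left(-20\right) 6 \cdot 5 = \left(-120\right) 5 = -600$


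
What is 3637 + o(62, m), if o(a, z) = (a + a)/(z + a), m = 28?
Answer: 163727/45 ≈ 3638.4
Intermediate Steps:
o(a, z) = 2*a/(a + z) (o(a, z) = (2*a)/(a + z) = 2*a/(a + z))
3637 + o(62, m) = 3637 + 2*62/(62 + 28) = 3637 + 2*62/90 = 3637 + 2*62*(1/90) = 3637 + 62/45 = 163727/45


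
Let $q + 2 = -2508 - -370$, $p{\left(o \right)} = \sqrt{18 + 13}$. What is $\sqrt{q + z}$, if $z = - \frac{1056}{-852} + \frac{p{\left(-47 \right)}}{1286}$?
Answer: $\frac{\sqrt{-17830388343632 + 6482726 \sqrt{31}}}{91306} \approx 46.247 i$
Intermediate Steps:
$p{\left(o \right)} = \sqrt{31}$
$q = -2140$ ($q = -2 - 2138 = -2140$)
$z = \frac{88}{71} + \frac{\sqrt{31}}{1286}$ ($z = - \frac{1056}{-852} + \frac{\sqrt{31}}{1286} = \left(-1056\right) \left(- \frac{1}{852}\right) + \sqrt{31} \cdot \frac{1}{1286} = \frac{88}{71} + \frac{\sqrt{31}}{1286} \approx 1.2438$)
$\sqrt{q + z} = \sqrt{-2140 + \left(\frac{88}{71} + \frac{\sqrt{31}}{1286}\right)} = \sqrt{- \frac{151852}{71} + \frac{\sqrt{31}}{1286}}$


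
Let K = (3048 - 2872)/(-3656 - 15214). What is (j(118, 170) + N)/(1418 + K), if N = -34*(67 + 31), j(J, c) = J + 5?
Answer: -30276915/13378742 ≈ -2.2631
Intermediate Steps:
j(J, c) = 5 + J
N = -3332 (N = -34*98 = -3332)
K = -88/9435 (K = 176/(-18870) = 176*(-1/18870) = -88/9435 ≈ -0.0093270)
(j(118, 170) + N)/(1418 + K) = ((5 + 118) - 3332)/(1418 - 88/9435) = (123 - 3332)/(13378742/9435) = -3209*9435/13378742 = -30276915/13378742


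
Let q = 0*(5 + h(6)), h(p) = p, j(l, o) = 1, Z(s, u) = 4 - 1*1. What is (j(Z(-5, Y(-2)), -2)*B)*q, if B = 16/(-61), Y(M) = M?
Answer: 0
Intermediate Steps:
Z(s, u) = 3 (Z(s, u) = 4 - 1 = 3)
B = -16/61 (B = 16*(-1/61) = -16/61 ≈ -0.26230)
q = 0 (q = 0*(5 + 6) = 0*11 = 0)
(j(Z(-5, Y(-2)), -2)*B)*q = (1*(-16/61))*0 = -16/61*0 = 0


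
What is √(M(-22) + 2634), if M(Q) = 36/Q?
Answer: 2*√79629/11 ≈ 51.307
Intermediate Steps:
√(M(-22) + 2634) = √(36/(-22) + 2634) = √(36*(-1/22) + 2634) = √(-18/11 + 2634) = √(28956/11) = 2*√79629/11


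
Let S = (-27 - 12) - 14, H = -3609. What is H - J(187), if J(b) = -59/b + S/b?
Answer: -674771/187 ≈ -3608.4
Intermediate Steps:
S = -53 (S = -39 - 14 = -53)
J(b) = -112/b (J(b) = -59/b - 53/b = -112/b)
H - J(187) = -3609 - (-112)/187 = -3609 - 1*(-112/187) = -3609 + 112/187 = -674771/187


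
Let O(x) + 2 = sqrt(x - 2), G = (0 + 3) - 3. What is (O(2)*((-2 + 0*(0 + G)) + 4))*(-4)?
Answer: 16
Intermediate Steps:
G = 0 (G = 3 - 3 = 0)
O(x) = -2 + sqrt(-2 + x) (O(x) = -2 + sqrt(x - 2) = -2 + sqrt(-2 + x))
(O(2)*((-2 + 0*(0 + G)) + 4))*(-4) = ((-2 + sqrt(-2 + 2))*((-2 + 0*(0 + 0)) + 4))*(-4) = ((-2 + sqrt(0))*((-2 + 0*0) + 4))*(-4) = ((-2 + 0)*((-2 + 0) + 4))*(-4) = -2*(-2 + 4)*(-4) = -2*2*(-4) = -4*(-4) = 16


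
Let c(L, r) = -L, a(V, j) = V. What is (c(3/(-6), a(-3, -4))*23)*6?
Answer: 69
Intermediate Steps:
(c(3/(-6), a(-3, -4))*23)*6 = (-3/(-6)*23)*6 = (-3*(-1)/6*23)*6 = (-1*(-½)*23)*6 = ((½)*23)*6 = (23/2)*6 = 69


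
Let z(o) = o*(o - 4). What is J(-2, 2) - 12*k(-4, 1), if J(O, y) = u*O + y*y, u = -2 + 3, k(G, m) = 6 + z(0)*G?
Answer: -70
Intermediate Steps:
z(o) = o*(-4 + o)
k(G, m) = 6 (k(G, m) = 6 + (0*(-4 + 0))*G = 6 + (0*(-4))*G = 6 + 0*G = 6 + 0 = 6)
u = 1
J(O, y) = O + y² (J(O, y) = 1*O + y*y = O + y²)
J(-2, 2) - 12*k(-4, 1) = (-2 + 2²) - 12*6 = (-2 + 4) - 72 = 2 - 72 = -70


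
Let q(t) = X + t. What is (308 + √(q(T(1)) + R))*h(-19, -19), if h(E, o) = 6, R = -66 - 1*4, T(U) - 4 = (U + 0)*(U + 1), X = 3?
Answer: 1848 + 6*I*√61 ≈ 1848.0 + 46.862*I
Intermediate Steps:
T(U) = 4 + U*(1 + U) (T(U) = 4 + (U + 0)*(U + 1) = 4 + U*(1 + U))
R = -70 (R = -66 - 4 = -70)
q(t) = 3 + t
(308 + √(q(T(1)) + R))*h(-19, -19) = (308 + √((3 + (4 + 1 + 1²)) - 70))*6 = (308 + √((3 + (4 + 1 + 1)) - 70))*6 = (308 + √((3 + 6) - 70))*6 = (308 + √(9 - 70))*6 = (308 + √(-61))*6 = (308 + I*√61)*6 = 1848 + 6*I*√61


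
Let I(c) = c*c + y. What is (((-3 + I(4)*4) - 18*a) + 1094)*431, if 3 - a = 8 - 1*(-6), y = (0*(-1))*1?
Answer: 583143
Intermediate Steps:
y = 0 (y = 0*1 = 0)
I(c) = c² (I(c) = c*c + 0 = c² + 0 = c²)
a = -11 (a = 3 - (8 - 1*(-6)) = 3 - (8 + 6) = 3 - 1*14 = 3 - 14 = -11)
(((-3 + I(4)*4) - 18*a) + 1094)*431 = (((-3 + 4²*4) - 18*(-11)) + 1094)*431 = (((-3 + 16*4) + 198) + 1094)*431 = (((-3 + 64) + 198) + 1094)*431 = ((61 + 198) + 1094)*431 = (259 + 1094)*431 = 1353*431 = 583143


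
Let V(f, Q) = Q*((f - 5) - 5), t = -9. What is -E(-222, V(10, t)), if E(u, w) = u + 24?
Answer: 198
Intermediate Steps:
V(f, Q) = Q*(-10 + f) (V(f, Q) = Q*((-5 + f) - 5) = Q*(-10 + f))
E(u, w) = 24 + u
-E(-222, V(10, t)) = -(24 - 222) = -1*(-198) = 198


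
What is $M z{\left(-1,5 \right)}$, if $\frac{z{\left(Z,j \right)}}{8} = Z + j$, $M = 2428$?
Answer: $77696$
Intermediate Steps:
$z{\left(Z,j \right)} = 8 Z + 8 j$ ($z{\left(Z,j \right)} = 8 \left(Z + j\right) = 8 Z + 8 j$)
$M z{\left(-1,5 \right)} = 2428 \left(8 \left(-1\right) + 8 \cdot 5\right) = 2428 \left(-8 + 40\right) = 2428 \cdot 32 = 77696$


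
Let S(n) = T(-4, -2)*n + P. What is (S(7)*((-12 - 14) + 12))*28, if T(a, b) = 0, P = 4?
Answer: -1568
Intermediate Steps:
S(n) = 4 (S(n) = 0*n + 4 = 0 + 4 = 4)
(S(7)*((-12 - 14) + 12))*28 = (4*((-12 - 14) + 12))*28 = (4*(-26 + 12))*28 = (4*(-14))*28 = -56*28 = -1568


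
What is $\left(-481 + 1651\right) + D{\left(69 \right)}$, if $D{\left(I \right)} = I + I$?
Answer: $1308$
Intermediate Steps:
$D{\left(I \right)} = 2 I$
$\left(-481 + 1651\right) + D{\left(69 \right)} = \left(-481 + 1651\right) + 2 \cdot 69 = 1170 + 138 = 1308$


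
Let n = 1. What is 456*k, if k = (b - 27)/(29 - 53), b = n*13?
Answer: 266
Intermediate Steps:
b = 13 (b = 1*13 = 13)
k = 7/12 (k = (13 - 27)/(29 - 53) = -14/(-24) = -14*(-1/24) = 7/12 ≈ 0.58333)
456*k = 456*(7/12) = 266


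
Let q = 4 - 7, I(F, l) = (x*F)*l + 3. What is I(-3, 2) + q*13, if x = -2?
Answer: -24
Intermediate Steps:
I(F, l) = 3 - 2*F*l (I(F, l) = (-2*F)*l + 3 = -2*F*l + 3 = 3 - 2*F*l)
q = -3
I(-3, 2) + q*13 = (3 - 2*(-3)*2) - 3*13 = (3 + 12) - 39 = 15 - 39 = -24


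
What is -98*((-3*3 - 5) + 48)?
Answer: -3332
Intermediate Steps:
-98*((-3*3 - 5) + 48) = -98*((-9 - 5) + 48) = -98*(-14 + 48) = -98*34 = -3332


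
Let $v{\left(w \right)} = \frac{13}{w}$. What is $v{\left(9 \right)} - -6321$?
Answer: $\frac{56902}{9} \approx 6322.4$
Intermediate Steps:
$v{\left(9 \right)} - -6321 = \frac{13}{9} - -6321 = 13 \cdot \frac{1}{9} + 6321 = \frac{13}{9} + 6321 = \frac{56902}{9}$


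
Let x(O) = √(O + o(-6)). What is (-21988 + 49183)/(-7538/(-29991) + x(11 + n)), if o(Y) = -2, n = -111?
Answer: 3074016168405/45900874853 - 24460816902795*I*√102/91801749706 ≈ 66.971 - 2691.0*I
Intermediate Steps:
x(O) = √(-2 + O) (x(O) = √(O - 2) = √(-2 + O))
(-21988 + 49183)/(-7538/(-29991) + x(11 + n)) = (-21988 + 49183)/(-7538/(-29991) + √(-2 + (11 - 111))) = 27195/(-7538*(-1/29991) + √(-2 - 100)) = 27195/(7538/29991 + √(-102)) = 27195/(7538/29991 + I*√102)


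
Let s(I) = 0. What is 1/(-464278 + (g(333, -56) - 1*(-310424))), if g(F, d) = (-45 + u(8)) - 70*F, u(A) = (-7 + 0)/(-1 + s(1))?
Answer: -1/177202 ≈ -5.6433e-6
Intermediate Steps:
u(A) = 7 (u(A) = (-7 + 0)/(-1 + 0) = -7/(-1) = -7*(-1) = 7)
g(F, d) = -38 - 70*F (g(F, d) = (-45 + 7) - 70*F = -38 - 70*F)
1/(-464278 + (g(333, -56) - 1*(-310424))) = 1/(-464278 + ((-38 - 70*333) - 1*(-310424))) = 1/(-464278 + ((-38 - 23310) + 310424)) = 1/(-464278 + (-23348 + 310424)) = 1/(-464278 + 287076) = 1/(-177202) = -1/177202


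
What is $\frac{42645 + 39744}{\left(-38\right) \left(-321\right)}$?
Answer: $\frac{27463}{4066} \approx 6.7543$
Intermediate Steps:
$\frac{42645 + 39744}{\left(-38\right) \left(-321\right)} = \frac{82389}{12198} = 82389 \cdot \frac{1}{12198} = \frac{27463}{4066}$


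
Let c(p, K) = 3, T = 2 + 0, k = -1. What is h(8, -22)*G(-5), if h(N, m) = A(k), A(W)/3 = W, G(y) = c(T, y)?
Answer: -9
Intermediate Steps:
T = 2
G(y) = 3
A(W) = 3*W
h(N, m) = -3 (h(N, m) = 3*(-1) = -3)
h(8, -22)*G(-5) = -3*3 = -9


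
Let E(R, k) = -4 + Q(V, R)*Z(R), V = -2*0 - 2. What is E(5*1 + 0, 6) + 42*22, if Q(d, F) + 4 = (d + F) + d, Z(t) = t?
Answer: 905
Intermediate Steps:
V = -2 (V = 0 - 2 = -2)
Q(d, F) = -4 + F + 2*d (Q(d, F) = -4 + ((d + F) + d) = -4 + ((F + d) + d) = -4 + (F + 2*d) = -4 + F + 2*d)
E(R, k) = -4 + R*(-8 + R) (E(R, k) = -4 + (-4 + R + 2*(-2))*R = -4 + (-4 + R - 4)*R = -4 + (-8 + R)*R = -4 + R*(-8 + R))
E(5*1 + 0, 6) + 42*22 = (-4 + (5*1 + 0)*(-8 + (5*1 + 0))) + 42*22 = (-4 + (5 + 0)*(-8 + (5 + 0))) + 924 = (-4 + 5*(-8 + 5)) + 924 = (-4 + 5*(-3)) + 924 = (-4 - 15) + 924 = -19 + 924 = 905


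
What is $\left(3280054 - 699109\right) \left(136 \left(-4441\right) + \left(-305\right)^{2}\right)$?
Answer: $-1318736428695$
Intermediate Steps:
$\left(3280054 - 699109\right) \left(136 \left(-4441\right) + \left(-305\right)^{2}\right) = 2580945 \left(-603976 + 93025\right) = 2580945 \left(-510951\right) = -1318736428695$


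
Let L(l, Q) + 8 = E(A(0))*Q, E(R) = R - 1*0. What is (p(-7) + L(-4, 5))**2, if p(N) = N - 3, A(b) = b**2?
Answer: 324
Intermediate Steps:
E(R) = R (E(R) = R + 0 = R)
L(l, Q) = -8 (L(l, Q) = -8 + 0**2*Q = -8 + 0*Q = -8 + 0 = -8)
p(N) = -3 + N
(p(-7) + L(-4, 5))**2 = ((-3 - 7) - 8)**2 = (-10 - 8)**2 = (-18)**2 = 324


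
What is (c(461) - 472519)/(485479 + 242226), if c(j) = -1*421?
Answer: -94588/145541 ≈ -0.64991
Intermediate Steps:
c(j) = -421
(c(461) - 472519)/(485479 + 242226) = (-421 - 472519)/(485479 + 242226) = -472940/727705 = -472940*1/727705 = -94588/145541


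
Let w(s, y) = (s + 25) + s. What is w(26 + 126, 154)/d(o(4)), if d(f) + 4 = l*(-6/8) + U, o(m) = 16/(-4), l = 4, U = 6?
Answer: -329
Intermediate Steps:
w(s, y) = 25 + 2*s (w(s, y) = (25 + s) + s = 25 + 2*s)
o(m) = -4 (o(m) = 16*(-¼) = -4)
d(f) = -1 (d(f) = -4 + (4*(-6/8) + 6) = -4 + (4*(-6*⅛) + 6) = -4 + (4*(-¾) + 6) = -4 + (-3 + 6) = -4 + 3 = -1)
w(26 + 126, 154)/d(o(4)) = (25 + 2*(26 + 126))/(-1) = (25 + 2*152)*(-1) = (25 + 304)*(-1) = 329*(-1) = -329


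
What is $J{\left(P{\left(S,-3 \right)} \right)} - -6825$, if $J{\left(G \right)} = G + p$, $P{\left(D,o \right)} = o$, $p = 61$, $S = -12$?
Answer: $6883$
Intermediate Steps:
$J{\left(G \right)} = 61 + G$ ($J{\left(G \right)} = G + 61 = 61 + G$)
$J{\left(P{\left(S,-3 \right)} \right)} - -6825 = \left(61 - 3\right) - -6825 = 58 + 6825 = 6883$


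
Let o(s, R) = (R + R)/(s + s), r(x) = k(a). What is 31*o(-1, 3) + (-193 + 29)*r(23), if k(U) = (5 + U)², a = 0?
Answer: -4193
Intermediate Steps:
r(x) = 25 (r(x) = (5 + 0)² = 5² = 25)
o(s, R) = R/s (o(s, R) = (2*R)/((2*s)) = (2*R)*(1/(2*s)) = R/s)
31*o(-1, 3) + (-193 + 29)*r(23) = 31*(3/(-1)) + (-193 + 29)*25 = 31*(3*(-1)) - 164*25 = 31*(-3) - 4100 = -93 - 4100 = -4193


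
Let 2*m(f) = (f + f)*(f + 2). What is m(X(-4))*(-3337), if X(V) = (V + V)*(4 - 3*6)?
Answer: -42606816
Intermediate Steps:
X(V) = -28*V (X(V) = (2*V)*(4 - 18) = (2*V)*(-14) = -28*V)
m(f) = f*(2 + f) (m(f) = ((f + f)*(f + 2))/2 = ((2*f)*(2 + f))/2 = (2*f*(2 + f))/2 = f*(2 + f))
m(X(-4))*(-3337) = ((-28*(-4))*(2 - 28*(-4)))*(-3337) = (112*(2 + 112))*(-3337) = (112*114)*(-3337) = 12768*(-3337) = -42606816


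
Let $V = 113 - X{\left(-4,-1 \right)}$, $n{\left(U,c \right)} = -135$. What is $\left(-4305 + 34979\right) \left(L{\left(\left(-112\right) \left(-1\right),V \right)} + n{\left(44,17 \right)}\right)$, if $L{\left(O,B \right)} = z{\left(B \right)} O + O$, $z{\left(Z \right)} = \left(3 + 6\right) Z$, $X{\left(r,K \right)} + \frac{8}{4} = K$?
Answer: $3585943970$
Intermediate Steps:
$X{\left(r,K \right)} = -2 + K$
$z{\left(Z \right)} = 9 Z$
$V = 116$ ($V = 113 - \left(-2 - 1\right) = 113 - -3 = 113 + 3 = 116$)
$L{\left(O,B \right)} = O + 9 B O$ ($L{\left(O,B \right)} = 9 B O + O = O + 9 B O$)
$\left(-4305 + 34979\right) \left(L{\left(\left(-112\right) \left(-1\right),V \right)} + n{\left(44,17 \right)}\right) = \left(-4305 + 34979\right) \left(\left(-112\right) \left(-1\right) \left(1 + 9 \cdot 116\right) - 135\right) = 30674 \left(112 \left(1 + 1044\right) - 135\right) = 30674 \left(112 \cdot 1045 - 135\right) = 30674 \left(117040 - 135\right) = 30674 \cdot 116905 = 3585943970$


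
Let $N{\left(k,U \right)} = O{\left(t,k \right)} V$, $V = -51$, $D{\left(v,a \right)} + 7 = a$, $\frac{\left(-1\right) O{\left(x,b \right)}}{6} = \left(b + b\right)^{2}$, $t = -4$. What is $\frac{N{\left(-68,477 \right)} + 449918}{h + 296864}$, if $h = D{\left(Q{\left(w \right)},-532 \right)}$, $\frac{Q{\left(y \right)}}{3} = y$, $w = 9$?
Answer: $\frac{6109694}{296325} \approx 20.618$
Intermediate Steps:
$O{\left(x,b \right)} = - 24 b^{2}$ ($O{\left(x,b \right)} = - 6 \left(b + b\right)^{2} = - 6 \left(2 b\right)^{2} = - 6 \cdot 4 b^{2} = - 24 b^{2}$)
$Q{\left(y \right)} = 3 y$
$D{\left(v,a \right)} = -7 + a$
$h = -539$ ($h = -7 - 532 = -539$)
$N{\left(k,U \right)} = 1224 k^{2}$ ($N{\left(k,U \right)} = - 24 k^{2} \left(-51\right) = 1224 k^{2}$)
$\frac{N{\left(-68,477 \right)} + 449918}{h + 296864} = \frac{1224 \left(-68\right)^{2} + 449918}{-539 + 296864} = \frac{1224 \cdot 4624 + 449918}{296325} = \left(5659776 + 449918\right) \frac{1}{296325} = 6109694 \cdot \frac{1}{296325} = \frac{6109694}{296325}$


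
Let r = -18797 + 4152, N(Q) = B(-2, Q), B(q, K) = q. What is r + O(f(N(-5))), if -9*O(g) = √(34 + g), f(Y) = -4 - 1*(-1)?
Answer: -14645 - √31/9 ≈ -14646.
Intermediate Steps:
N(Q) = -2
f(Y) = -3 (f(Y) = -4 + 1 = -3)
O(g) = -√(34 + g)/9
r = -14645
r + O(f(N(-5))) = -14645 - √(34 - 3)/9 = -14645 - √31/9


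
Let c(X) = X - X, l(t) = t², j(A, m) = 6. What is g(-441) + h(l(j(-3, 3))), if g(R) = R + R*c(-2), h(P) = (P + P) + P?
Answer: -333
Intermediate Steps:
c(X) = 0
h(P) = 3*P (h(P) = 2*P + P = 3*P)
g(R) = R (g(R) = R + R*0 = R + 0 = R)
g(-441) + h(l(j(-3, 3))) = -441 + 3*6² = -441 + 3*36 = -441 + 108 = -333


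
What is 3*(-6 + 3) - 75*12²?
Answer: -10809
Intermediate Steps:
3*(-6 + 3) - 75*12² = 3*(-3) - 75*144 = -9 - 10800 = -10809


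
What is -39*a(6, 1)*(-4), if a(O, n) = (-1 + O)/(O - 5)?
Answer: 780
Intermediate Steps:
a(O, n) = (-1 + O)/(-5 + O)
-39*a(6, 1)*(-4) = -39*(-1 + 6)/(-5 + 6)*(-4) = -39*5/1*(-4) = -39*5*(-4) = -195*(-4) = 780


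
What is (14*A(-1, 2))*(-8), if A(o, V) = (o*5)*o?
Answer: -560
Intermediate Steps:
A(o, V) = 5*o² (A(o, V) = (5*o)*o = 5*o²)
(14*A(-1, 2))*(-8) = (14*(5*(-1)²))*(-8) = (14*(5*1))*(-8) = (14*5)*(-8) = 70*(-8) = -560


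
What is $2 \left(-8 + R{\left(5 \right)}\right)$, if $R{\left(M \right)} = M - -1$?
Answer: $-4$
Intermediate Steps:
$R{\left(M \right)} = 1 + M$ ($R{\left(M \right)} = M + 1 = 1 + M$)
$2 \left(-8 + R{\left(5 \right)}\right) = 2 \left(-8 + \left(1 + 5\right)\right) = 2 \left(-8 + 6\right) = 2 \left(-2\right) = -4$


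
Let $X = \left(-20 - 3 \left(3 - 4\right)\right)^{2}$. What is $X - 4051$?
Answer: $-3762$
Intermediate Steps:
$X = 289$ ($X = \left(-20 - -3\right)^{2} = \left(-20 + 3\right)^{2} = \left(-17\right)^{2} = 289$)
$X - 4051 = 289 - 4051 = -3762$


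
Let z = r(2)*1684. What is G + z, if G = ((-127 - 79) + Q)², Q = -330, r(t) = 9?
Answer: 302452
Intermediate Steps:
z = 15156 (z = 9*1684 = 15156)
G = 287296 (G = ((-127 - 79) - 330)² = (-206 - 330)² = (-536)² = 287296)
G + z = 287296 + 15156 = 302452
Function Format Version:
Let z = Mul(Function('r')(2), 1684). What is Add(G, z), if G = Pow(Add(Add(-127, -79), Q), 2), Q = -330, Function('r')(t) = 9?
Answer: 302452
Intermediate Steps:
z = 15156 (z = Mul(9, 1684) = 15156)
G = 287296 (G = Pow(Add(Add(-127, -79), -330), 2) = Pow(Add(-206, -330), 2) = Pow(-536, 2) = 287296)
Add(G, z) = Add(287296, 15156) = 302452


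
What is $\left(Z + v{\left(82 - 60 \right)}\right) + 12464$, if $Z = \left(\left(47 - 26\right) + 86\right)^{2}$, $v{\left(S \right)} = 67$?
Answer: $23980$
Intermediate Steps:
$Z = 11449$ ($Z = \left(\left(47 - 26\right) + 86\right)^{2} = \left(21 + 86\right)^{2} = 107^{2} = 11449$)
$\left(Z + v{\left(82 - 60 \right)}\right) + 12464 = \left(11449 + 67\right) + 12464 = 11516 + 12464 = 23980$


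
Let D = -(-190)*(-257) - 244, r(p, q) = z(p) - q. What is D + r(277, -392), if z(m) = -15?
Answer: -48697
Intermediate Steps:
r(p, q) = -15 - q
D = -49074 (D = -190*257 - 244 = -48830 - 244 = -49074)
D + r(277, -392) = -49074 + (-15 - 1*(-392)) = -49074 + (-15 + 392) = -49074 + 377 = -48697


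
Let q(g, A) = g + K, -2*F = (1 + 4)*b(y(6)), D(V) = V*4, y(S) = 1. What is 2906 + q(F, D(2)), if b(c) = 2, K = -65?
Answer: 2836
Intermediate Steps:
D(V) = 4*V
F = -5 (F = -(1 + 4)*2/2 = -5*2/2 = -1/2*10 = -5)
q(g, A) = -65 + g (q(g, A) = g - 65 = -65 + g)
2906 + q(F, D(2)) = 2906 + (-65 - 5) = 2906 - 70 = 2836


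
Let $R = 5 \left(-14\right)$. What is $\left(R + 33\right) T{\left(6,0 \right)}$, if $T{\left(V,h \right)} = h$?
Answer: $0$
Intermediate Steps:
$R = -70$
$\left(R + 33\right) T{\left(6,0 \right)} = \left(-70 + 33\right) 0 = \left(-37\right) 0 = 0$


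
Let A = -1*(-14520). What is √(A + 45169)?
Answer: √59689 ≈ 244.31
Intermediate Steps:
A = 14520
√(A + 45169) = √(14520 + 45169) = √59689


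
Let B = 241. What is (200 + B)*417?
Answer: 183897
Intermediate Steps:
(200 + B)*417 = (200 + 241)*417 = 441*417 = 183897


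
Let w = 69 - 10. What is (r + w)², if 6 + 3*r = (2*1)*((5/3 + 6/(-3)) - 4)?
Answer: 237169/81 ≈ 2928.0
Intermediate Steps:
w = 59
r = -44/9 (r = -2 + ((2*1)*((5/3 + 6/(-3)) - 4))/3 = -2 + (2*((5*(⅓) + 6*(-⅓)) - 4))/3 = -2 + (2*((5/3 - 2) - 4))/3 = -2 + (2*(-⅓ - 4))/3 = -2 + (2*(-13/3))/3 = -2 + (⅓)*(-26/3) = -2 - 26/9 = -44/9 ≈ -4.8889)
(r + w)² = (-44/9 + 59)² = (487/9)² = 237169/81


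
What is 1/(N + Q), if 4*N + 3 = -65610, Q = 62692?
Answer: 4/185155 ≈ 2.1604e-5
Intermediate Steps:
N = -65613/4 (N = -¾ + (¼)*(-65610) = -¾ - 32805/2 = -65613/4 ≈ -16403.)
1/(N + Q) = 1/(-65613/4 + 62692) = 1/(185155/4) = 4/185155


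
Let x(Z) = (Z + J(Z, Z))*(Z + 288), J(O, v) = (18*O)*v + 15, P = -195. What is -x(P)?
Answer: -63637110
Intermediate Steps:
J(O, v) = 15 + 18*O*v (J(O, v) = 18*O*v + 15 = 15 + 18*O*v)
x(Z) = (288 + Z)*(15 + Z + 18*Z²) (x(Z) = (Z + (15 + 18*Z*Z))*(Z + 288) = (Z + (15 + 18*Z²))*(288 + Z) = (15 + Z + 18*Z²)*(288 + Z) = (288 + Z)*(15 + Z + 18*Z²))
-x(P) = -(4320 + 18*(-195)³ + 303*(-195) + 5185*(-195)²) = -(4320 + 18*(-7414875) - 59085 + 5185*38025) = -(4320 - 133467750 - 59085 + 197159625) = -1*63637110 = -63637110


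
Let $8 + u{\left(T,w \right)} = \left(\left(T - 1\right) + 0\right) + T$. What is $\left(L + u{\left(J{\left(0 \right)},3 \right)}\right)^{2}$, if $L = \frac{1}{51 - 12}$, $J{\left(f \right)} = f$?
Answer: $\frac{122500}{1521} \approx 80.539$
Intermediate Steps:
$u{\left(T,w \right)} = -9 + 2 T$ ($u{\left(T,w \right)} = -8 + \left(\left(\left(T - 1\right) + 0\right) + T\right) = -8 + \left(\left(\left(-1 + T\right) + 0\right) + T\right) = -8 + \left(\left(-1 + T\right) + T\right) = -8 + \left(-1 + 2 T\right) = -9 + 2 T$)
$L = \frac{1}{39} \approx 0.025641$
$\left(L + u{\left(J{\left(0 \right)},3 \right)}\right)^{2} = \left(\frac{1}{39} + \left(-9 + 2 \cdot 0\right)\right)^{2} = \left(\frac{1}{39} + \left(-9 + 0\right)\right)^{2} = \left(\frac{1}{39} - 9\right)^{2} = \left(- \frac{350}{39}\right)^{2} = \frac{122500}{1521}$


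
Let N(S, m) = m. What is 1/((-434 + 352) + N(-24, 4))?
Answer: -1/78 ≈ -0.012821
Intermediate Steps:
1/((-434 + 352) + N(-24, 4)) = 1/((-434 + 352) + 4) = 1/(-82 + 4) = 1/(-78) = -1/78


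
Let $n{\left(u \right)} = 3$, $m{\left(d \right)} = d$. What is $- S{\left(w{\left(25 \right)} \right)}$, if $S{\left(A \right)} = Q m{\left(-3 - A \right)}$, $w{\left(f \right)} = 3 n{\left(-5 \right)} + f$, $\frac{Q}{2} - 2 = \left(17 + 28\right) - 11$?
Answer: $2664$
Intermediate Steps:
$Q = 72$ ($Q = 4 + 2 \left(\left(17 + 28\right) - 11\right) = 4 + 2 \left(45 - 11\right) = 4 + 2 \cdot 34 = 4 + 68 = 72$)
$w{\left(f \right)} = 9 + f$ ($w{\left(f \right)} = 3 \cdot 3 + f = 9 + f$)
$S{\left(A \right)} = -216 - 72 A$ ($S{\left(A \right)} = 72 \left(-3 - A\right) = -216 - 72 A$)
$- S{\left(w{\left(25 \right)} \right)} = - (-216 - 72 \left(9 + 25\right)) = - (-216 - 2448) = \left(-1\right) \left(-2664\right) = 2664$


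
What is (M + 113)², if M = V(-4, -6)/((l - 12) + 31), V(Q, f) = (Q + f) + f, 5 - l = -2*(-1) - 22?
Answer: 1535121/121 ≈ 12687.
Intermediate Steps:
l = 25 (l = 5 - (-2*(-1) - 22) = 5 - (2 - 22) = 5 - 1*(-20) = 5 + 20 = 25)
V(Q, f) = Q + 2*f
M = -4/11 (M = (-4 + 2*(-6))/((25 - 12) + 31) = (-4 - 12)/(13 + 31) = -16/44 = -16*1/44 = -4/11 ≈ -0.36364)
(M + 113)² = (-4/11 + 113)² = (1239/11)² = 1535121/121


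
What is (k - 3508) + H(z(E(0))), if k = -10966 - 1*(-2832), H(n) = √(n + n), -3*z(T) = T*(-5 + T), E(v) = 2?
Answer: -11640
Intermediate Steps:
z(T) = -T*(-5 + T)/3
H(n) = √2*√n (H(n) = √(2*n) = √2*√n)
k = -8134 (k = -10966 + 2832 = -8134)
(k - 3508) + H(z(E(0))) = (-8134 - 3508) + √2*√((⅓)*2*(5 - 1*2)) = -11642 + √2*√((⅓)*2*(5 - 2)) = -11642 + √2*√((⅓)*2*3) = -11642 + √2*√2 = -11642 + 2 = -11640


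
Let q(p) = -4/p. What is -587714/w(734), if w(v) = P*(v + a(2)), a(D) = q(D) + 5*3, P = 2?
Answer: -293857/747 ≈ -393.38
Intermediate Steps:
a(D) = 15 - 4/D (a(D) = -4/D + 5*3 = -4/D + 15 = 15 - 4/D)
w(v) = 26 + 2*v (w(v) = 2*(v + (15 - 4/2)) = 2*(v + (15 - 4*½)) = 2*(v + (15 - 2)) = 2*(v + 13) = 2*(13 + v) = 26 + 2*v)
-587714/w(734) = -587714/(26 + 2*734) = -587714/(26 + 1468) = -587714/1494 = -587714*1/1494 = -293857/747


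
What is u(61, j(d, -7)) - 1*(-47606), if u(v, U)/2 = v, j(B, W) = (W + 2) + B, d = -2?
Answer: 47728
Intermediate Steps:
j(B, W) = 2 + B + W (j(B, W) = (2 + W) + B = 2 + B + W)
u(v, U) = 2*v
u(61, j(d, -7)) - 1*(-47606) = 2*61 - 1*(-47606) = 122 + 47606 = 47728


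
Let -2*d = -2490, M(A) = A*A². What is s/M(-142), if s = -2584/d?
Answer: 323/445599195 ≈ 7.2487e-7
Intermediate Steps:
M(A) = A³
d = 1245 (d = -½*(-2490) = 1245)
s = -2584/1245 ≈ -2.0755
s/M(-142) = -2584/(1245*((-142)³)) = -2584/1245/(-2863288) = -2584/1245*(-1/2863288) = 323/445599195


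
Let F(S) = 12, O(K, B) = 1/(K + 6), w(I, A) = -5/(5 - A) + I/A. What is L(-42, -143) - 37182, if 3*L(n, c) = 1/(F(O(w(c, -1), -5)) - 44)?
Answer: -3569473/96 ≈ -37182.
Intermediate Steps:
O(K, B) = 1/(6 + K)
L(n, c) = -1/96 (L(n, c) = 1/(3*(12 - 44)) = (⅓)/(-32) = (⅓)*(-1/32) = -1/96)
L(-42, -143) - 37182 = -1/96 - 37182 = -3569473/96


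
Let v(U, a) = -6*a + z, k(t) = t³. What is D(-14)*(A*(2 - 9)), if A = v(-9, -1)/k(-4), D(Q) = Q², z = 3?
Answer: 3087/16 ≈ 192.94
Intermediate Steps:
v(U, a) = 3 - 6*a (v(U, a) = -6*a + 3 = 3 - 6*a)
A = -9/64 (A = (3 - 6*(-1))/((-4)³) = (3 + 6)/(-64) = 9*(-1/64) = -9/64 ≈ -0.14063)
D(-14)*(A*(2 - 9)) = (-14)²*(-9*(2 - 9)/64) = 196*(-9/64*(-7)) = 196*(63/64) = 3087/16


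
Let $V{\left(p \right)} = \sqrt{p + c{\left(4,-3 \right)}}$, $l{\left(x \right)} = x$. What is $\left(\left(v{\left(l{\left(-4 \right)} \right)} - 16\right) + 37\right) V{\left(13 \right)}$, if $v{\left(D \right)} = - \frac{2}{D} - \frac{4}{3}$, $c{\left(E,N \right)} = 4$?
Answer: $\frac{121 \sqrt{17}}{6} \approx 83.149$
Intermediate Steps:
$V{\left(p \right)} = \sqrt{4 + p}$ ($V{\left(p \right)} = \sqrt{p + 4} = \sqrt{4 + p}$)
$v{\left(D \right)} = - \frac{4}{3} - \frac{2}{D}$ ($v{\left(D \right)} = - \frac{2}{D} - \frac{4}{3} = - \frac{4}{3} - \frac{2}{D}$)
$\left(\left(v{\left(l{\left(-4 \right)} \right)} - 16\right) + 37\right) V{\left(13 \right)} = \left(\left(\left(- \frac{4}{3} - \frac{2}{-4}\right) - 16\right) + 37\right) \sqrt{4 + 13} = \left(\left(\left(- \frac{4}{3} - - \frac{1}{2}\right) - 16\right) + 37\right) \sqrt{17} = \left(\left(\left(- \frac{4}{3} + \frac{1}{2}\right) - 16\right) + 37\right) \sqrt{17} = \left(\left(- \frac{5}{6} - 16\right) + 37\right) \sqrt{17} = \left(- \frac{101}{6} + 37\right) \sqrt{17} = \frac{121 \sqrt{17}}{6}$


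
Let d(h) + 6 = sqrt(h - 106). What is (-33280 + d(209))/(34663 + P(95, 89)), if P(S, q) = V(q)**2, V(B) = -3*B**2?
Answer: -1513/25668856 + sqrt(103)/564714832 ≈ -5.8925e-5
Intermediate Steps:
P(S, q) = 9*q**4 (P(S, q) = (-3*q**2)**2 = 9*q**4)
d(h) = -6 + sqrt(-106 + h) (d(h) = -6 + sqrt(h - 106) = -6 + sqrt(-106 + h))
(-33280 + d(209))/(34663 + P(95, 89)) = (-33280 + (-6 + sqrt(-106 + 209)))/(34663 + 9*89**4) = (-33280 + (-6 + sqrt(103)))/(34663 + 9*62742241) = (-33286 + sqrt(103))/(34663 + 564680169) = (-33286 + sqrt(103))/564714832 = (-33286 + sqrt(103))*(1/564714832) = -1513/25668856 + sqrt(103)/564714832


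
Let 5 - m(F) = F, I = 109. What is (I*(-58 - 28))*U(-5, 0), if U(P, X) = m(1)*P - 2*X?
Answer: 187480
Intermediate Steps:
m(F) = 5 - F
U(P, X) = -2*X + 4*P (U(P, X) = (5 - 1*1)*P - 2*X = (5 - 1)*P - 2*X = 4*P - 2*X = -2*X + 4*P)
(I*(-58 - 28))*U(-5, 0) = (109*(-58 - 28))*(-2*0 + 4*(-5)) = (109*(-86))*(0 - 20) = -9374*(-20) = 187480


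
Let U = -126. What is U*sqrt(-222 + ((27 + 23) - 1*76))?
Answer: -252*I*sqrt(62) ≈ -1984.3*I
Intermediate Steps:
U*sqrt(-222 + ((27 + 23) - 1*76)) = -126*sqrt(-222 + ((27 + 23) - 1*76)) = -126*sqrt(-222 + (50 - 76)) = -126*sqrt(-222 - 26) = -252*I*sqrt(62)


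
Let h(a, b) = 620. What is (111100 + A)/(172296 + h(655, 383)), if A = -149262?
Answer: -19081/86458 ≈ -0.22070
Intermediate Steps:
(111100 + A)/(172296 + h(655, 383)) = (111100 - 149262)/(172296 + 620) = -38162/172916 = -38162*1/172916 = -19081/86458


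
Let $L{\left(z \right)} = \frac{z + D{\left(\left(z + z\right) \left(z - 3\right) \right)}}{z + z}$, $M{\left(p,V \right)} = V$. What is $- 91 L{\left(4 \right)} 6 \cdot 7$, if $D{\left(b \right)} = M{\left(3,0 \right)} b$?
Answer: $-1911$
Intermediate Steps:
$D{\left(b \right)} = 0$ ($D{\left(b \right)} = 0 b = 0$)
$L{\left(z \right)} = \frac{1}{2}$ ($L{\left(z \right)} = \frac{z + 0}{z + z} = \frac{z}{2 z} = z \frac{1}{2 z} = \frac{1}{2}$)
$- 91 L{\left(4 \right)} 6 \cdot 7 = \left(-91\right) \frac{1}{2} \cdot 6 \cdot 7 = \left(- \frac{91}{2}\right) 42 = -1911$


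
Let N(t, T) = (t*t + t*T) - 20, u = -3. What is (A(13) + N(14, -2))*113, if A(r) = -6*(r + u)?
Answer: 9944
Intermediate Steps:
N(t, T) = -20 + t² + T*t (N(t, T) = (t² + T*t) - 20 = -20 + t² + T*t)
A(r) = 18 - 6*r (A(r) = -6*(r - 3) = -6*(-3 + r) = 18 - 6*r)
(A(13) + N(14, -2))*113 = ((18 - 6*13) + (-20 + 14² - 2*14))*113 = ((18 - 78) + (-20 + 196 - 28))*113 = (-60 + 148)*113 = 88*113 = 9944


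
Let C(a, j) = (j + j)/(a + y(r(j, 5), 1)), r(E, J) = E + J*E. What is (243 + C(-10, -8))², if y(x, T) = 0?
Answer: 1495729/25 ≈ 59829.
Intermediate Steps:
r(E, J) = E + E*J
C(a, j) = 2*j/a (C(a, j) = (j + j)/(a + 0) = (2*j)/a = 2*j/a)
(243 + C(-10, -8))² = (243 + 2*(-8)/(-10))² = (243 + 2*(-8)*(-⅒))² = (243 + 8/5)² = (1223/5)² = 1495729/25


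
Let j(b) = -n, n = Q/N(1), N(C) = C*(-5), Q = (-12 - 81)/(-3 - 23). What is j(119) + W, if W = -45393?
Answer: -5900997/130 ≈ -45392.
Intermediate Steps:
Q = 93/26 (Q = -93/(-26) = -93*(-1/26) = 93/26 ≈ 3.5769)
N(C) = -5*C
n = -93/130 (n = 93/(26*((-5*1))) = (93/26)/(-5) = (93/26)*(-⅕) = -93/130 ≈ -0.71538)
j(b) = 93/130 (j(b) = -1*(-93/130) = 93/130)
j(119) + W = 93/130 - 45393 = -5900997/130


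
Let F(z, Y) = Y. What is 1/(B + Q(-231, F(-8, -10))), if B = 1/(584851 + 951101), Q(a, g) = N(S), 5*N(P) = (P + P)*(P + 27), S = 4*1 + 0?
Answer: 7679760/380916101 ≈ 0.020161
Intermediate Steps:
S = 4 (S = 4 + 0 = 4)
N(P) = 2*P*(27 + P)/5 (N(P) = ((P + P)*(P + 27))/5 = ((2*P)*(27 + P))/5 = (2*P*(27 + P))/5 = 2*P*(27 + P)/5)
Q(a, g) = 248/5 (Q(a, g) = (⅖)*4*(27 + 4) = (⅖)*4*31 = 248/5)
B = 1/1535952 ≈ 6.5106e-7
1/(B + Q(-231, F(-8, -10))) = 1/(1/1535952 + 248/5) = 1/(380916101/7679760) = 7679760/380916101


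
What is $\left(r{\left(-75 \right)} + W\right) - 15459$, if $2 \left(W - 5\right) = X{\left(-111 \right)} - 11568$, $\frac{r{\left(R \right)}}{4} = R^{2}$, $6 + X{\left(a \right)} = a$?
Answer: $\frac{2407}{2} \approx 1203.5$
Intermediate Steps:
$X{\left(a \right)} = -6 + a$
$r{\left(R \right)} = 4 R^{2}$
$W = - \frac{11675}{2}$ ($W = 5 + \frac{\left(-6 - 111\right) - 11568}{2} = 5 + \frac{-117 - 11568}{2} = 5 + \frac{1}{2} \left(-11685\right) = 5 - \frac{11685}{2} = - \frac{11675}{2} \approx -5837.5$)
$\left(r{\left(-75 \right)} + W\right) - 15459 = \left(4 \left(-75\right)^{2} - \frac{11675}{2}\right) - 15459 = \left(4 \cdot 5625 - \frac{11675}{2}\right) - 15459 = \left(22500 - \frac{11675}{2}\right) - 15459 = \frac{33325}{2} - 15459 = \frac{2407}{2}$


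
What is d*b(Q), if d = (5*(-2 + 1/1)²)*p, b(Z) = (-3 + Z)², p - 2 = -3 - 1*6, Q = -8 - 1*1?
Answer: -5040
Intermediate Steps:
Q = -9 (Q = -8 - 1 = -9)
p = -7 (p = 2 + (-3 - 1*6) = 2 + (-3 - 6) = 2 - 9 = -7)
d = -35 (d = (5*(-2 + 1/1)²)*(-7) = (5*(-2 + 1)²)*(-7) = (5*(-1)²)*(-7) = (5*1)*(-7) = 5*(-7) = -35)
d*b(Q) = -35*(-3 - 9)² = -35*(-12)² = -35*144 = -5040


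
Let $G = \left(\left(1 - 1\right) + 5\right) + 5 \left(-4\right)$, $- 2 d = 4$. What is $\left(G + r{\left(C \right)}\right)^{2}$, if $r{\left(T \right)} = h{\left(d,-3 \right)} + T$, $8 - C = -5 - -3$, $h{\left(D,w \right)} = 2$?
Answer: $9$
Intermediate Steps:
$d = -2$ ($d = \left(- \frac{1}{2}\right) 4 = -2$)
$C = 10$ ($C = 8 - \left(-5 - -3\right) = 8 - \left(-5 + 3\right) = 8 - -2 = 8 + 2 = 10$)
$r{\left(T \right)} = 2 + T$
$G = -15$ ($G = \left(0 + 5\right) - 20 = 5 - 20 = -15$)
$\left(G + r{\left(C \right)}\right)^{2} = \left(-15 + \left(2 + 10\right)\right)^{2} = \left(-15 + 12\right)^{2} = \left(-3\right)^{2} = 9$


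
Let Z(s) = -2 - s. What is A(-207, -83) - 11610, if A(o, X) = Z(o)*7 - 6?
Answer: -10181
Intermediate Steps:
A(o, X) = -20 - 7*o (A(o, X) = (-2 - o)*7 - 6 = (-14 - 7*o) - 6 = -20 - 7*o)
A(-207, -83) - 11610 = (-20 - 7*(-207)) - 11610 = (-20 + 1449) - 11610 = 1429 - 11610 = -10181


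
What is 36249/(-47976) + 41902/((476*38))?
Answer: 8063205/5165416 ≈ 1.5610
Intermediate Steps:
36249/(-47976) + 41902/((476*38)) = 36249*(-1/47976) + 41902/18088 = -12083/15992 + 41902*(1/18088) = -12083/15992 + 2993/1292 = 8063205/5165416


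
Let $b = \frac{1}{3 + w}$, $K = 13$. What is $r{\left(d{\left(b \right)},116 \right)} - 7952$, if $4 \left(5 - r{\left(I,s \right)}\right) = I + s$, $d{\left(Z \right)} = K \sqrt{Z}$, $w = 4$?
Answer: $-7976 - \frac{13 \sqrt{7}}{28} \approx -7977.2$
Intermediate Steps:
$b = \frac{1}{7}$ ($b = \frac{1}{3 + 4} = \frac{1}{7} \approx 0.14286$)
$d{\left(Z \right)} = 13 \sqrt{Z}$
$r{\left(I,s \right)} = 5 - \frac{I}{4} - \frac{s}{4}$ ($r{\left(I,s \right)} = 5 - \frac{I + s}{4} = 5 - \left(\frac{I}{4} + \frac{s}{4}\right) = 5 - \frac{I}{4} - \frac{s}{4}$)
$r{\left(d{\left(b \right)},116 \right)} - 7952 = \left(5 - \frac{13 \sqrt{\frac{1}{7}}}{4} - 29\right) - 7952 = \left(5 - \frac{13 \frac{\sqrt{7}}{7}}{4} - 29\right) - 7952 = \left(5 - \frac{\frac{13}{7} \sqrt{7}}{4} - 29\right) - 7952 = \left(5 - \frac{13 \sqrt{7}}{28} - 29\right) - 7952 = \left(-24 - \frac{13 \sqrt{7}}{28}\right) - 7952 = -7976 - \frac{13 \sqrt{7}}{28}$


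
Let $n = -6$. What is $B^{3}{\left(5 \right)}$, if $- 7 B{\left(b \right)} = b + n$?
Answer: $\frac{1}{343} \approx 0.0029155$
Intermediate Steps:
$B{\left(b \right)} = \frac{6}{7} - \frac{b}{7}$ ($B{\left(b \right)} = - \frac{b - 6}{7} = - \frac{-6 + b}{7} = \frac{6}{7} - \frac{b}{7}$)
$B^{3}{\left(5 \right)} = \left(\frac{6}{7} - \frac{5}{7}\right)^{3} = \left(\frac{1}{7}\right)^{3} = \frac{1}{343}$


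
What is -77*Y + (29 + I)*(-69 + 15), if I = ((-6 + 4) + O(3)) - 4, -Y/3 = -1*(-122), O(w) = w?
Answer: 26778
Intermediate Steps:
Y = -366 (Y = -(-3)*(-122) = -3*122 = -366)
I = -3 (I = ((-6 + 4) + 3) - 4 = (-2 + 3) - 4 = 1 - 4 = -3)
-77*Y + (29 + I)*(-69 + 15) = -77*(-366) + (29 - 3)*(-69 + 15) = 28182 + 26*(-54) = 28182 - 1404 = 26778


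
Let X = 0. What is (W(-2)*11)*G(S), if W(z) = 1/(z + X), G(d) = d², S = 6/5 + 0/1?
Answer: -198/25 ≈ -7.9200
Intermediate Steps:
S = 6/5 (S = 6*(⅕) + 0*1 = 6/5 + 0 = 6/5 ≈ 1.2000)
W(z) = 1/z (W(z) = 1/(z + 0) = 1/z)
(W(-2)*11)*G(S) = (11/(-2))*(6/5)² = -½*11*(36/25) = -11/2*36/25 = -198/25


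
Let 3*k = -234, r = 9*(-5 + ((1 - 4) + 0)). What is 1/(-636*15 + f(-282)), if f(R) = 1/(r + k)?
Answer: -150/1431001 ≈ -0.00010482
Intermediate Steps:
r = -72 (r = 9*(-5 + (-3 + 0)) = 9*(-5 - 3) = 9*(-8) = -72)
k = -78 (k = (⅓)*(-234) = -78)
f(R) = -1/150 (f(R) = 1/(-72 - 78) = 1/(-150) = -1/150)
1/(-636*15 + f(-282)) = 1/(-636*15 - 1/150) = 1/(-9540 - 1/150) = 1/(-1431001/150) = -150/1431001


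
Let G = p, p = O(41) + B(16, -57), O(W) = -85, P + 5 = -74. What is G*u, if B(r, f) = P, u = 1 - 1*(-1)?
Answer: -328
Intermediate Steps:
P = -79 (P = -5 - 74 = -79)
u = 2 (u = 1 + 1 = 2)
B(r, f) = -79
p = -164 (p = -85 - 79 = -164)
G = -164
G*u = -164*2 = -328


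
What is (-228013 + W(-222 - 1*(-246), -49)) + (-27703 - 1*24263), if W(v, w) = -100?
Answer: -280079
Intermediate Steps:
(-228013 + W(-222 - 1*(-246), -49)) + (-27703 - 1*24263) = (-228013 - 100) + (-27703 - 1*24263) = -228113 + (-27703 - 24263) = -228113 - 51966 = -280079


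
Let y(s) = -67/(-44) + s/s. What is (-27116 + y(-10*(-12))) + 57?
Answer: -1190485/44 ≈ -27056.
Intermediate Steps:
y(s) = 111/44 (y(s) = -67*(-1/44) + 1 = 67/44 + 1 = 111/44)
(-27116 + y(-10*(-12))) + 57 = (-27116 + 111/44) + 57 = -1192993/44 + 57 = -1190485/44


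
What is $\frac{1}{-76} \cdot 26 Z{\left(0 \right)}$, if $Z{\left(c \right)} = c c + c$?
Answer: $0$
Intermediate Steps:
$Z{\left(c \right)} = c + c^{2}$ ($Z{\left(c \right)} = c^{2} + c = c + c^{2}$)
$\frac{1}{-76} \cdot 26 Z{\left(0 \right)} = \frac{1}{-76} \cdot 26 \cdot 0 \left(1 + 0\right) = \left(- \frac{1}{76}\right) 26 \cdot 0 \cdot 1 = \left(- \frac{13}{38}\right) 0 = 0$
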